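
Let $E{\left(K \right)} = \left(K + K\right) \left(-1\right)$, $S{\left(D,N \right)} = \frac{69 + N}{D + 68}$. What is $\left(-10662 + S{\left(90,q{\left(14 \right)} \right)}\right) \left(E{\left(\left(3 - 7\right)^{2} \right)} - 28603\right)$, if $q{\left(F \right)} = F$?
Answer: $\frac{48236029755}{158} \approx 3.0529 \cdot 10^{8}$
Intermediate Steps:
$S{\left(D,N \right)} = \frac{69 + N}{68 + D}$
$E{\left(K \right)} = - 2 K$ ($E{\left(K \right)} = 2 K \left(-1\right) = - 2 K$)
$\left(-10662 + S{\left(90,q{\left(14 \right)} \right)}\right) \left(E{\left(\left(3 - 7\right)^{2} \right)} - 28603\right) = \left(-10662 + \frac{69 + 14}{68 + 90}\right) \left(- 2 \left(3 - 7\right)^{2} - 28603\right) = \left(-10662 + \frac{1}{158} \cdot 83\right) \left(- 2 \left(-4\right)^{2} - 28603\right) = \left(-10662 + \frac{1}{158} \cdot 83\right) \left(\left(-2\right) 16 - 28603\right) = \left(-10662 + \frac{83}{158}\right) \left(-32 - 28603\right) = \left(- \frac{1684513}{158}\right) \left(-28635\right) = \frac{48236029755}{158}$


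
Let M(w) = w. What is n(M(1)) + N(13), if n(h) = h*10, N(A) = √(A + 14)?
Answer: 10 + 3*√3 ≈ 15.196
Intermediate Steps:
N(A) = √(14 + A)
n(h) = 10*h
n(M(1)) + N(13) = 10*1 + √(14 + 13) = 10 + √27 = 10 + 3*√3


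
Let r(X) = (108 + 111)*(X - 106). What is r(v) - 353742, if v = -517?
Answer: -490179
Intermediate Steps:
r(X) = -23214 + 219*X (r(X) = 219*(-106 + X) = -23214 + 219*X)
r(v) - 353742 = (-23214 + 219*(-517)) - 353742 = (-23214 - 113223) - 353742 = -136437 - 353742 = -490179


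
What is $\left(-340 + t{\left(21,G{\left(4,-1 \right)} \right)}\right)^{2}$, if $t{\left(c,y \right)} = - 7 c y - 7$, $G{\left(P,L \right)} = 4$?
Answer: $874225$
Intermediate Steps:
$t{\left(c,y \right)} = -7 - 7 c y$ ($t{\left(c,y \right)} = - 7 c y - 7 = -7 - 7 c y$)
$\left(-340 + t{\left(21,G{\left(4,-1 \right)} \right)}\right)^{2} = \left(-340 - \left(7 + 147 \cdot 4\right)\right)^{2} = \left(-340 - 595\right)^{2} = \left(-935\right)^{2} = 874225$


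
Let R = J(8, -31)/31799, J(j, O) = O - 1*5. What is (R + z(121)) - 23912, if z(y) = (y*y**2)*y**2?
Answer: 824783404509475/31799 ≈ 2.5937e+10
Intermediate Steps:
J(j, O) = -5 + O (J(j, O) = O - 5 = -5 + O)
z(y) = y**5 (z(y) = y**3*y**2 = y**5)
R = -36/31799 (R = (-5 - 31)/31799 = -36*1/31799 = -36/31799 ≈ -0.0011321)
(R + z(121)) - 23912 = (-36/31799 + 121**5) - 23912 = (-36/31799 + 25937424601) - 23912 = 824784164887163/31799 - 23912 = 824783404509475/31799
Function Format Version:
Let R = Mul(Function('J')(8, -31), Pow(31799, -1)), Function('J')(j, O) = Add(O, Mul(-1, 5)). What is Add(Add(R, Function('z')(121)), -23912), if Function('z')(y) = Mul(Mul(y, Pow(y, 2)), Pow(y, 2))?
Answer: Rational(824783404509475, 31799) ≈ 2.5937e+10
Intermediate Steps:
Function('J')(j, O) = Add(-5, O) (Function('J')(j, O) = Add(O, -5) = Add(-5, O))
Function('z')(y) = Pow(y, 5) (Function('z')(y) = Mul(Pow(y, 3), Pow(y, 2)) = Pow(y, 5))
R = Rational(-36, 31799) (R = Mul(Add(-5, -31), Pow(31799, -1)) = Mul(-36, Rational(1, 31799)) = Rational(-36, 31799) ≈ -0.0011321)
Add(Add(R, Function('z')(121)), -23912) = Add(Add(Rational(-36, 31799), Pow(121, 5)), -23912) = Add(Add(Rational(-36, 31799), 25937424601), -23912) = Add(Rational(824784164887163, 31799), -23912) = Rational(824783404509475, 31799)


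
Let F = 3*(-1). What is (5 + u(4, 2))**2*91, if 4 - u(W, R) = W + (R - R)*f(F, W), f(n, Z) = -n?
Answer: 2275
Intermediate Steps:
F = -3
u(W, R) = 4 - W (u(W, R) = 4 - (W + (R - R)*(-1*(-3))) = 4 - (W + 0*3) = 4 - (W + 0) = 4 - W)
(5 + u(4, 2))**2*91 = (5 + (4 - 1*4))**2*91 = (5 + (4 - 4))**2*91 = (5 + 0)**2*91 = 5**2*91 = 25*91 = 2275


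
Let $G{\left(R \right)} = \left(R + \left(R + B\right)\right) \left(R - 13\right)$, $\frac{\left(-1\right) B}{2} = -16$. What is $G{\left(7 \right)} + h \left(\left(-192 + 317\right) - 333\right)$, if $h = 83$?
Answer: $-17540$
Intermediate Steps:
$B = 32$ ($B = \left(-2\right) \left(-16\right) = 32$)
$G{\left(R \right)} = \left(-13 + R\right) \left(32 + 2 R\right)$ ($G{\left(R \right)} = \left(R + \left(R + 32\right)\right) \left(R - 13\right) = \left(R + \left(32 + R\right)\right) \left(-13 + R\right) = \left(32 + 2 R\right) \left(-13 + R\right) = \left(-13 + R\right) \left(32 + 2 R\right)$)
$G{\left(7 \right)} + h \left(\left(-192 + 317\right) - 333\right) = \left(-416 + 2 \cdot 7^{2} + 6 \cdot 7\right) + 83 \left(\left(-192 + 317\right) - 333\right) = \left(-416 + 2 \cdot 49 + 42\right) + 83 \left(125 - 333\right) = \left(-416 + 98 + 42\right) + 83 \left(-208\right) = -276 - 17264 = -17540$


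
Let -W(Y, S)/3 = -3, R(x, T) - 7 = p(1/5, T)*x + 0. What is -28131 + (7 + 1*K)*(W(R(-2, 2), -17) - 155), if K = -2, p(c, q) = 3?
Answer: -28861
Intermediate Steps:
R(x, T) = 7 + 3*x (R(x, T) = 7 + (3*x + 0) = 7 + 3*x)
W(Y, S) = 9 (W(Y, S) = -3*(-3) = 9)
-28131 + (7 + 1*K)*(W(R(-2, 2), -17) - 155) = -28131 + (7 + 1*(-2))*(9 - 155) = -28131 + (7 - 2)*(-146) = -28131 + 5*(-146) = -28131 - 730 = -28861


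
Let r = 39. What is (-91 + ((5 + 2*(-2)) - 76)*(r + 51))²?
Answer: 46799281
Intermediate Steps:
(-91 + ((5 + 2*(-2)) - 76)*(r + 51))² = (-91 + ((5 + 2*(-2)) - 76)*(39 + 51))² = (-91 + ((5 - 4) - 76)*90)² = (-91 + (1 - 76)*90)² = (-91 - 75*90)² = (-91 - 6750)² = (-6841)² = 46799281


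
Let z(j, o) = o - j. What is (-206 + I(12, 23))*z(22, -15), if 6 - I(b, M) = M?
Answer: 8251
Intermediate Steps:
I(b, M) = 6 - M
(-206 + I(12, 23))*z(22, -15) = (-206 + (6 - 1*23))*(-15 - 1*22) = (-206 + (6 - 23))*(-15 - 22) = (-206 - 17)*(-37) = -223*(-37) = 8251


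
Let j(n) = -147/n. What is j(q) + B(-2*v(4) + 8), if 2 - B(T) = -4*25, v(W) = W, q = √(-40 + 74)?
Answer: 102 - 147*√34/34 ≈ 76.790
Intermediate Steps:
q = √34 ≈ 5.8309
B(T) = 102 (B(T) = 2 - (-4)*25 = 2 - 1*(-100) = 2 + 100 = 102)
j(q) + B(-2*v(4) + 8) = -147*√34/34 + 102 = 102 - 147*√34/34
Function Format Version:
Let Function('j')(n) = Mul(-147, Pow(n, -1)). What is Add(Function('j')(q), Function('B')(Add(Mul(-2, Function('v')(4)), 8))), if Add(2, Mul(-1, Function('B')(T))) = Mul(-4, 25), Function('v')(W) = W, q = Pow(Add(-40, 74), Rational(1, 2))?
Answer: Add(102, Mul(Rational(-147, 34), Pow(34, Rational(1, 2)))) ≈ 76.790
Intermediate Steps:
q = Pow(34, Rational(1, 2)) ≈ 5.8309
Function('B')(T) = 102 (Function('B')(T) = Add(2, Mul(-1, Mul(-4, 25))) = Add(2, Mul(-1, -100)) = Add(2, 100) = 102)
Add(Function('j')(q), Function('B')(Add(Mul(-2, Function('v')(4)), 8))) = Add(Mul(-147, Pow(Pow(34, Rational(1, 2)), -1)), 102) = Add(Mul(-147, Mul(Rational(1, 34), Pow(34, Rational(1, 2)))), 102) = Add(Mul(Rational(-147, 34), Pow(34, Rational(1, 2))), 102) = Add(102, Mul(Rational(-147, 34), Pow(34, Rational(1, 2))))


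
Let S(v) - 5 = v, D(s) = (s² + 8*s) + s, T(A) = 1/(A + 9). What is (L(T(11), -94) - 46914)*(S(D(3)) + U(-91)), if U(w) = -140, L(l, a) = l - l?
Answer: 4644486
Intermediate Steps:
T(A) = 1/(9 + A)
L(l, a) = 0
D(s) = s² + 9*s
S(v) = 5 + v
(L(T(11), -94) - 46914)*(S(D(3)) + U(-91)) = (0 - 46914)*((5 + 3*(9 + 3)) - 140) = -46914*((5 + 3*12) - 140) = -46914*((5 + 36) - 140) = -46914*(41 - 140) = -46914*(-99) = 4644486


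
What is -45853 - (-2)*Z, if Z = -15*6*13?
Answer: -48193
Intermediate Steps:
Z = -1170 (Z = -90*13 = -1170)
-45853 - (-2)*Z = -45853 - (-2)*(-1170) = -45853 - 1*2340 = -45853 - 2340 = -48193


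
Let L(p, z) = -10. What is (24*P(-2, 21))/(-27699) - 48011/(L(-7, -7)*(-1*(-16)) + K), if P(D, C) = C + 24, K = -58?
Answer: 443207083/2012794 ≈ 220.19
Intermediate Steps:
P(D, C) = 24 + C
(24*P(-2, 21))/(-27699) - 48011/(L(-7, -7)*(-1*(-16)) + K) = (24*(24 + 21))/(-27699) - 48011/(-(-10)*(-16) - 58) = (24*45)*(-1/27699) - 48011/(-10*16 - 58) = 1080*(-1/27699) - 48011/(-160 - 58) = -360/9233 - 48011/(-218) = -360/9233 - 48011*(-1/218) = -360/9233 + 48011/218 = 443207083/2012794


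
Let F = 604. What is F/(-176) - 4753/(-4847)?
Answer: -522765/213268 ≈ -2.4512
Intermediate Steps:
F/(-176) - 4753/(-4847) = 604/(-176) - 4753/(-4847) = 604*(-1/176) - 4753*(-1/4847) = -151/44 + 4753/4847 = -522765/213268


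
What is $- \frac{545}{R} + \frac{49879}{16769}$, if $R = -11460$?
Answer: $\frac{116150489}{38434548} \approx 3.022$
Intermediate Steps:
$- \frac{545}{R} + \frac{49879}{16769} = - \frac{545}{-11460} + \frac{49879}{16769} = \left(-545\right) \left(- \frac{1}{11460}\right) + 49879 \cdot \frac{1}{16769} = \frac{109}{2292} + \frac{49879}{16769} = \frac{116150489}{38434548}$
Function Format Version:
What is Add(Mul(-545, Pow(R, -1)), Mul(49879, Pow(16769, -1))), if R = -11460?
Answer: Rational(116150489, 38434548) ≈ 3.0220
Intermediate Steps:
Add(Mul(-545, Pow(R, -1)), Mul(49879, Pow(16769, -1))) = Add(Mul(-545, Pow(-11460, -1)), Mul(49879, Pow(16769, -1))) = Add(Mul(-545, Rational(-1, 11460)), Mul(49879, Rational(1, 16769))) = Add(Rational(109, 2292), Rational(49879, 16769)) = Rational(116150489, 38434548)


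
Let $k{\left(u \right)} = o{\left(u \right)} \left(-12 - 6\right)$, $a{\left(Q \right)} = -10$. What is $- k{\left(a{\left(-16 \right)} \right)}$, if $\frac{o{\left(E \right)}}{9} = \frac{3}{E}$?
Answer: $- \frac{243}{5} \approx -48.6$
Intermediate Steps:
$o{\left(E \right)} = \frac{27}{E}$ ($o{\left(E \right)} = 9 \frac{3}{E} = \frac{27}{E}$)
$k{\left(u \right)} = - \frac{486}{u}$ ($k{\left(u \right)} = \frac{27}{u} \left(-12 - 6\right) = \frac{27}{u} \left(-18\right) = - \frac{486}{u}$)
$- k{\left(a{\left(-16 \right)} \right)} = - \frac{-486}{-10} = - \frac{\left(-486\right) \left(-1\right)}{10} = \left(-1\right) \frac{243}{5} = - \frac{243}{5}$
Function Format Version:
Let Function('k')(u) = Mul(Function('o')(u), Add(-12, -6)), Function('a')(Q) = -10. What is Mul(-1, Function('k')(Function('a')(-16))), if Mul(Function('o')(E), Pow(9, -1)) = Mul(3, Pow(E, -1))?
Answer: Rational(-243, 5) ≈ -48.600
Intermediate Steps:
Function('o')(E) = Mul(27, Pow(E, -1)) (Function('o')(E) = Mul(9, Mul(3, Pow(E, -1))) = Mul(27, Pow(E, -1)))
Function('k')(u) = Mul(-486, Pow(u, -1)) (Function('k')(u) = Mul(Mul(27, Pow(u, -1)), Add(-12, -6)) = Mul(Mul(27, Pow(u, -1)), -18) = Mul(-486, Pow(u, -1)))
Mul(-1, Function('k')(Function('a')(-16))) = Mul(-1, Mul(-486, Pow(-10, -1))) = Mul(-1, Mul(-486, Rational(-1, 10))) = Mul(-1, Rational(243, 5)) = Rational(-243, 5)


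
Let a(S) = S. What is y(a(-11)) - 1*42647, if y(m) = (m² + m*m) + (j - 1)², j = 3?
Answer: -42401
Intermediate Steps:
y(m) = 4 + 2*m² (y(m) = (m² + m*m) + (3 - 1)² = (m² + m²) + 2² = 2*m² + 4 = 4 + 2*m²)
y(a(-11)) - 1*42647 = (4 + 2*(-11)²) - 1*42647 = (4 + 2*121) - 42647 = (4 + 242) - 42647 = 246 - 42647 = -42401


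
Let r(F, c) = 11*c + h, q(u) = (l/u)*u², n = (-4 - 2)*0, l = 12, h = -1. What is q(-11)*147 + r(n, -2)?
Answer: -19427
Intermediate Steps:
n = 0 (n = -6*0 = 0)
q(u) = 12*u (q(u) = (12/u)*u² = 12*u)
r(F, c) = -1 + 11*c (r(F, c) = 11*c - 1 = -1 + 11*c)
q(-11)*147 + r(n, -2) = (12*(-11))*147 + (-1 + 11*(-2)) = -132*147 + (-1 - 22) = -19404 - 23 = -19427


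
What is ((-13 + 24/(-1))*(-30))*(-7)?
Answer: -7770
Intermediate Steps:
((-13 + 24/(-1))*(-30))*(-7) = ((-13 + 24*(-1))*(-30))*(-7) = ((-13 - 24)*(-30))*(-7) = -37*(-30)*(-7) = 1110*(-7) = -7770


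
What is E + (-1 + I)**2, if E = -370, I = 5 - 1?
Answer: -361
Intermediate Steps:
I = 4
E + (-1 + I)**2 = -370 + (-1 + 4)**2 = -370 + 3**2 = -370 + 9 = -361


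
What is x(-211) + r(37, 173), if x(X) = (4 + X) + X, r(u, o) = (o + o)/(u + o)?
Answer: -43717/105 ≈ -416.35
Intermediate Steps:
r(u, o) = 2*o/(o + u) (r(u, o) = (2*o)/(o + u) = 2*o/(o + u))
x(X) = 4 + 2*X
x(-211) + r(37, 173) = (4 + 2*(-211)) + 2*173/(173 + 37) = (4 - 422) + 2*173/210 = -418 + 2*173*(1/210) = -418 + 173/105 = -43717/105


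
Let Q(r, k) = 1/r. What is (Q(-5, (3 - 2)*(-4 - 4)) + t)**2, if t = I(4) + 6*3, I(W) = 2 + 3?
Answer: 12996/25 ≈ 519.84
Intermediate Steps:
I(W) = 5
t = 23 (t = 5 + 6*3 = 5 + 18 = 23)
(Q(-5, (3 - 2)*(-4 - 4)) + t)**2 = (1/(-5) + 23)**2 = (-1/5 + 23)**2 = (114/5)**2 = 12996/25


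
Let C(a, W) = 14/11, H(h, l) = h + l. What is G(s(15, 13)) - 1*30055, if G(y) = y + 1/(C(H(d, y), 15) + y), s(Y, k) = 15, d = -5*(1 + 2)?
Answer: -5377149/179 ≈ -30040.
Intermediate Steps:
d = -15 (d = -5*3 = -15)
C(a, W) = 14/11 (C(a, W) = 14*(1/11) = 14/11)
G(y) = y + 1/(14/11 + y)
G(s(15, 13)) - 1*30055 = (11 + 11*15² + 14*15)/(14 + 11*15) - 1*30055 = (11 + 11*225 + 210)/(14 + 165) - 30055 = (11 + 2475 + 210)/179 - 30055 = (1/179)*2696 - 30055 = 2696/179 - 30055 = -5377149/179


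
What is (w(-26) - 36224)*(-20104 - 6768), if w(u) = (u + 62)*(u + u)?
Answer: 1023715712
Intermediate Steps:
w(u) = 2*u*(62 + u) (w(u) = (62 + u)*(2*u) = 2*u*(62 + u))
(w(-26) - 36224)*(-20104 - 6768) = (2*(-26)*(62 - 26) - 36224)*(-20104 - 6768) = (2*(-26)*36 - 36224)*(-26872) = (-1872 - 36224)*(-26872) = -38096*(-26872) = 1023715712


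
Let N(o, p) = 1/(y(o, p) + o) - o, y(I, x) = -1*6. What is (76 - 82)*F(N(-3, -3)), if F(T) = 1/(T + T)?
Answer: -27/26 ≈ -1.0385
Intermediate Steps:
y(I, x) = -6
N(o, p) = 1/(-6 + o) - o
F(T) = 1/(2*T)
(76 - 82)*F(N(-3, -3)) = (76 - 82)*(1/(2*(((1 - 1*(-3)² + 6*(-3))/(-6 - 3))))) = -3/((1 - 1*9 - 18)/(-9)) = -3/((-(1 - 9 - 18)/9)) = -3/((-⅑*(-26))) = -3/26/9 = -3*9/26 = -6*9/52 = -27/26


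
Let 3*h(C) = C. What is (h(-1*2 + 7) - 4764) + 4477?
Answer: -856/3 ≈ -285.33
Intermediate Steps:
h(C) = C/3
(h(-1*2 + 7) - 4764) + 4477 = ((-1*2 + 7)/3 - 4764) + 4477 = ((-2 + 7)/3 - 4764) + 4477 = ((⅓)*5 - 4764) + 4477 = (5/3 - 4764) + 4477 = -14287/3 + 4477 = -856/3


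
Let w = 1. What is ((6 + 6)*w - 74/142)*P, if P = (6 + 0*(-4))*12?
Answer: 58680/71 ≈ 826.48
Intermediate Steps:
P = 72 (P = (6 + 0)*12 = 6*12 = 72)
((6 + 6)*w - 74/142)*P = ((6 + 6)*1 - 74/142)*72 = (12*1 - 74*1/142)*72 = (12 - 37/71)*72 = (815/71)*72 = 58680/71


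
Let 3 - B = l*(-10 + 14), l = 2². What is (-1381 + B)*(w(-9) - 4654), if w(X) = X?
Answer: 6500222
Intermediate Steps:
l = 4
B = -13 (B = 3 - 4*(-10 + 14) = 3 - 4*4 = 3 - 1*16 = 3 - 16 = -13)
(-1381 + B)*(w(-9) - 4654) = (-1381 - 13)*(-9 - 4654) = -1394*(-4663) = 6500222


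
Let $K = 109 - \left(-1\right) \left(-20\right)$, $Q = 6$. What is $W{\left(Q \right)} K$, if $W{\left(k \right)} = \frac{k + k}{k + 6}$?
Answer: $89$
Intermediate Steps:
$K = 89$ ($K = 109 - 20 = 89$)
$W{\left(k \right)} = \frac{2 k}{6 + k}$
$W{\left(Q \right)} K = 2 \cdot 6 \frac{1}{6 + 6} \cdot 89 = 2 \cdot 6 \cdot \frac{1}{12} \cdot 89 = 1 \cdot 89 = 89$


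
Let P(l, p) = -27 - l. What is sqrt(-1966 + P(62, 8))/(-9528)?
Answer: -I*sqrt(2055)/9528 ≈ -0.0047578*I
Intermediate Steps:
sqrt(-1966 + P(62, 8))/(-9528) = sqrt(-1966 + (-27 - 1*62))/(-9528) = sqrt(-1966 + (-27 - 62))*(-1/9528) = sqrt(-1966 - 89)*(-1/9528) = sqrt(-2055)*(-1/9528) = (I*sqrt(2055))*(-1/9528) = -I*sqrt(2055)/9528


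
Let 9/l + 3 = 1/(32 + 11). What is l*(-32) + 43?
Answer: 559/4 ≈ 139.75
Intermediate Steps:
l = -387/128 (l = 9/(-3 + 1/(32 + 11)) = 9/(-3 + 1/43) = 9/(-128/43) = 9*(-43/128) = -387/128 ≈ -3.0234)
l*(-32) + 43 = -387/128*(-32) + 43 = 387/4 + 43 = 559/4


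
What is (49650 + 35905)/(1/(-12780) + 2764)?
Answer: 1093392900/35323919 ≈ 30.953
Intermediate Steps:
(49650 + 35905)/(1/(-12780) + 2764) = 85555/(-1/12780 + 2764) = 85555/(35323919/12780) = 85555*(12780/35323919) = 1093392900/35323919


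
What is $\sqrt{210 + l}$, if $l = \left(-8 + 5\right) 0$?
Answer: $\sqrt{210} \approx 14.491$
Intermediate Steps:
$l = 0$ ($l = \left(-3\right) 0 = 0$)
$\sqrt{210 + l} = \sqrt{210 + 0} = \sqrt{210}$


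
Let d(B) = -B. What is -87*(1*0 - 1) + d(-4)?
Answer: 91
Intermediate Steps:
-87*(1*0 - 1) + d(-4) = -87*(1*0 - 1) - 1*(-4) = -87*(0 - 1) + 4 = -87*(-1) + 4 = 87 + 4 = 91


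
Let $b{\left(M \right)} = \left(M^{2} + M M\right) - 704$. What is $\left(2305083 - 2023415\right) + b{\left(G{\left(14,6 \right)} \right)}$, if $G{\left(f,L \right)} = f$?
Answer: $281356$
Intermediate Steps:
$b{\left(M \right)} = -704 + 2 M^{2}$ ($b{\left(M \right)} = \left(M^{2} + M^{2}\right) - 704 = 2 M^{2} - 704 = -704 + 2 M^{2}$)
$\left(2305083 - 2023415\right) + b{\left(G{\left(14,6 \right)} \right)} = \left(2305083 - 2023415\right) - \left(704 - 2 \cdot 14^{2}\right) = 281668 + \left(-704 + 2 \cdot 196\right) = 281668 + \left(-704 + 392\right) = 281668 - 312 = 281356$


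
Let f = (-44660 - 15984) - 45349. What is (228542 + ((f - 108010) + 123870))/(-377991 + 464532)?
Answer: 138409/86541 ≈ 1.5993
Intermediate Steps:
f = -105993 (f = -60644 - 45349 = -105993)
(228542 + ((f - 108010) + 123870))/(-377991 + 464532) = (228542 + ((-105993 - 108010) + 123870))/(-377991 + 464532) = (228542 + (-214003 + 123870))/86541 = (228542 - 90133)*(1/86541) = 138409*(1/86541) = 138409/86541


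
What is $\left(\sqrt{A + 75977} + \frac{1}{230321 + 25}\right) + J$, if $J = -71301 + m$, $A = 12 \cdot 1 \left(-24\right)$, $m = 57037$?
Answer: $- \frac{3285655343}{230346} + \sqrt{75689} \approx -13989.0$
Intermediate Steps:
$A = -288$ ($A = 12 \left(-24\right) = -288$)
$J = -14264$ ($J = -71301 + 57037 = -14264$)
$\left(\sqrt{A + 75977} + \frac{1}{230321 + 25}\right) + J = \left(\sqrt{-288 + 75977} + \frac{1}{230321 + 25}\right) - 14264 = \left(\sqrt{75689} + \frac{1}{230346}\right) - 14264 = \left(\frac{1}{230346} + \sqrt{75689}\right) - 14264 = - \frac{3285655343}{230346} + \sqrt{75689}$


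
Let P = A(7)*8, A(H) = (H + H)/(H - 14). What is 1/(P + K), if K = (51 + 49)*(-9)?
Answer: -1/916 ≈ -0.0010917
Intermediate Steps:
A(H) = 2*H/(-14 + H) (A(H) = (2*H)/(-14 + H) = 2*H/(-14 + H))
K = -900 (K = 100*(-9) = -900)
P = -16 (P = (2*7/(-14 + 7))*8 = (2*7/(-7))*8 = (2*7*(-1/7))*8 = -2*8 = -16)
1/(P + K) = 1/(-16 - 900) = 1/(-916) = -1/916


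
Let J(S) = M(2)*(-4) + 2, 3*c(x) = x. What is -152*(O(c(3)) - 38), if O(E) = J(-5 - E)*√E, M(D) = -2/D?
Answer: 4864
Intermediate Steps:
c(x) = x/3
J(S) = 6 (J(S) = -2/2*(-4) + 2 = -2*½*(-4) + 2 = -1*(-4) + 2 = 4 + 2 = 6)
O(E) = 6*√E
-152*(O(c(3)) - 38) = -152*(6*√((⅓)*3) - 38) = -152*(6*√1 - 38) = -152*(6*1 - 38) = -152*(6 - 38) = -152*(-32) = 4864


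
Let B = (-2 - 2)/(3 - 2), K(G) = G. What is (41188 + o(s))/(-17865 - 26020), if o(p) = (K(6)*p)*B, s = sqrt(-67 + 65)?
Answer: -41188/43885 + 24*I*sqrt(2)/43885 ≈ -0.93854 + 0.00077341*I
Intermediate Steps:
s = I*sqrt(2) (s = sqrt(-2) = I*sqrt(2) ≈ 1.4142*I)
B = -4 (B = -4/1 = -4*1 = -4)
o(p) = -24*p (o(p) = (6*p)*(-4) = -24*p)
(41188 + o(s))/(-17865 - 26020) = (41188 - 24*I*sqrt(2))/(-17865 - 26020) = (41188 - 24*I*sqrt(2))/(-43885) = (41188 - 24*I*sqrt(2))*(-1/43885) = -41188/43885 + 24*I*sqrt(2)/43885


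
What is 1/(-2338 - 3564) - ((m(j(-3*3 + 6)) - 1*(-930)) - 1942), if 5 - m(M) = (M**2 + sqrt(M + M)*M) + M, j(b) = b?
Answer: 5978725/5902 - 3*I*sqrt(6) ≈ 1013.0 - 7.3485*I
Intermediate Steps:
m(M) = 5 - M - M**2 - sqrt(2)*M**(3/2) (m(M) = 5 - ((M**2 + sqrt(M + M)*M) + M) = 5 - ((M**2 + sqrt(2*M)*M) + M) = 5 - ((M**2 + (sqrt(2)*sqrt(M))*M) + M) = 5 - ((M**2 + sqrt(2)*M**(3/2)) + M) = 5 - (M + M**2 + sqrt(2)*M**(3/2)) = 5 + (-M - M**2 - sqrt(2)*M**(3/2)) = 5 - M - M**2 - sqrt(2)*M**(3/2))
1/(-2338 - 3564) - ((m(j(-3*3 + 6)) - 1*(-930)) - 1942) = 1/(-2338 - 3564) - (((5 - (-3*3 + 6) - (-3*3 + 6)**2 - sqrt(2)*(-3*3 + 6)**(3/2)) - 1*(-930)) - 1942) = 1/(-5902) - (((5 - (-9 + 6) - (-9 + 6)**2 - sqrt(2)*(-9 + 6)**(3/2)) + 930) - 1942) = -1/5902 - (((5 - 1*(-3) - 1*(-3)**2 - sqrt(2)*(-3)**(3/2)) + 930) - 1942) = -1/5902 - (((5 + 3 - 1*9 - sqrt(2)*(-3*I*sqrt(3))) + 930) - 1942) = -1/5902 - (((5 + 3 - 9 + 3*I*sqrt(6)) + 930) - 1942) = -1/5902 - (((-1 + 3*I*sqrt(6)) + 930) - 1942) = -1/5902 - ((929 + 3*I*sqrt(6)) - 1942) = -1/5902 - (-1013 + 3*I*sqrt(6)) = -1/5902 + (1013 - 3*I*sqrt(6)) = 5978725/5902 - 3*I*sqrt(6)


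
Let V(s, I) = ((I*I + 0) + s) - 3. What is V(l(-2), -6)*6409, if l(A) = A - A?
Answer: 211497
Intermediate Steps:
l(A) = 0
V(s, I) = -3 + s + I**2 (V(s, I) = ((I**2 + 0) + s) - 3 = (I**2 + s) - 3 = (s + I**2) - 3 = -3 + s + I**2)
V(l(-2), -6)*6409 = (-3 + 0 + (-6)**2)*6409 = (-3 + 0 + 36)*6409 = 33*6409 = 211497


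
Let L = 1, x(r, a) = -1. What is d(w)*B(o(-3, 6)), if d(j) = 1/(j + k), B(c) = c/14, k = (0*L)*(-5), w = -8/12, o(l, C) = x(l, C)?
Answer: 3/28 ≈ 0.10714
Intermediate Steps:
o(l, C) = -1
w = -⅔ (w = -8*1/12 = -⅔ ≈ -0.66667)
k = 0 (k = (0*1)*(-5) = 0*(-5) = 0)
B(c) = c/14 (B(c) = c*(1/14) = c/14)
d(j) = 1/j (d(j) = 1/(j + 0) = 1/j)
d(w)*B(o(-3, 6)) = ((1/14)*(-1))/(-⅔) = -3/2*(-1/14) = 3/28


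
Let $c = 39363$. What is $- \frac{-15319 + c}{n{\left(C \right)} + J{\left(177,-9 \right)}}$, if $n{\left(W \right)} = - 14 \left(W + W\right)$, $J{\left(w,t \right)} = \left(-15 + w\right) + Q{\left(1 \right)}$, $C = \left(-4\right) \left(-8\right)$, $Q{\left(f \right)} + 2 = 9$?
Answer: $\frac{24044}{727} \approx 33.073$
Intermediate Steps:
$Q{\left(f \right)} = 7$ ($Q{\left(f \right)} = -2 + 9 = 7$)
$C = 32$
$J{\left(w,t \right)} = -8 + w$ ($J{\left(w,t \right)} = \left(-15 + w\right) + 7 = -8 + w$)
$n{\left(W \right)} = - 28 W$ ($n{\left(W \right)} = - 14 \cdot 2 W = - 28 W$)
$- \frac{-15319 + c}{n{\left(C \right)} + J{\left(177,-9 \right)}} = - \frac{-15319 + 39363}{\left(-28\right) 32 + \left(-8 + 177\right)} = - \frac{24044}{-896 + 169} = - \frac{24044}{-727} = - \frac{24044 \left(-1\right)}{727} = \left(-1\right) \left(- \frac{24044}{727}\right) = \frac{24044}{727}$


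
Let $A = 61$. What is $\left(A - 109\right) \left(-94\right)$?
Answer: $4512$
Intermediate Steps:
$\left(A - 109\right) \left(-94\right) = \left(61 - 109\right) \left(-94\right) = \left(-48\right) \left(-94\right) = 4512$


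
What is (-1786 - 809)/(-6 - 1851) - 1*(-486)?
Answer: 301699/619 ≈ 487.40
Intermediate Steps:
(-1786 - 809)/(-6 - 1851) - 1*(-486) = -2595/(-1857) + 486 = -2595*(-1/1857) + 486 = 865/619 + 486 = 301699/619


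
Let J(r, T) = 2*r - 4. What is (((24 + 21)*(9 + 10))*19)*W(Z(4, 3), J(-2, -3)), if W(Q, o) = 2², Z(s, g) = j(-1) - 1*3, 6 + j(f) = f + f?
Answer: 64980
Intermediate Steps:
j(f) = -6 + 2*f (j(f) = -6 + (f + f) = -6 + 2*f)
J(r, T) = -4 + 2*r
Z(s, g) = -11 (Z(s, g) = (-6 + 2*(-1)) - 1*3 = (-6 - 2) - 3 = -8 - 3 = -11)
W(Q, o) = 4
(((24 + 21)*(9 + 10))*19)*W(Z(4, 3), J(-2, -3)) = (((24 + 21)*(9 + 10))*19)*4 = ((45*19)*19)*4 = (855*19)*4 = 16245*4 = 64980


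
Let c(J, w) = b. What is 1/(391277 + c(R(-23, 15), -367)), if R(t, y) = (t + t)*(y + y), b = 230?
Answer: 1/391507 ≈ 2.5542e-6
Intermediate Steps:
R(t, y) = 4*t*y (R(t, y) = (2*t)*(2*y) = 4*t*y)
c(J, w) = 230
1/(391277 + c(R(-23, 15), -367)) = 1/(391277 + 230) = 1/391507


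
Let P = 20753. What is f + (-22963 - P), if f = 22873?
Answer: -20843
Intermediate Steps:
f + (-22963 - P) = 22873 + (-22963 - 1*20753) = 22873 + (-22963 - 20753) = 22873 - 43716 = -20843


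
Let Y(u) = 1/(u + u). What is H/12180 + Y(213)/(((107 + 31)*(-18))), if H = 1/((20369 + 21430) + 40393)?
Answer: -41668349/44139436608960 ≈ -9.4402e-7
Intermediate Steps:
H = 1/82192 (H = 1/(41799 + 40393) = 1/82192 ≈ 1.2167e-5)
Y(u) = 1/(2*u)
H/12180 + Y(213)/(((107 + 31)*(-18))) = (1/82192)/12180 + ((½)/213)/(((107 + 31)*(-18))) = (1/82192)*(1/12180) + ((½)*(1/213))/((138*(-18))) = 1/1001098560 + (1/426)/(-2484) = 1/1001098560 + (1/426)*(-1/2484) = 1/1001098560 - 1/1058184 = -41668349/44139436608960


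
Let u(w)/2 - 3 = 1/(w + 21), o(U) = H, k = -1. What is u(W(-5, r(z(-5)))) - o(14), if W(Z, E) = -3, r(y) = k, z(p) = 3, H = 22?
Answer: -143/9 ≈ -15.889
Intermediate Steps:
r(y) = -1
o(U) = 22
u(w) = 6 + 2/(21 + w) (u(w) = 6 + 2/(w + 21) = 6 + 2/(21 + w))
u(W(-5, r(z(-5)))) - o(14) = 2*(64 + 3*(-3))/(21 - 3) - 1*22 = 2*(64 - 9)/18 - 22 = 2*(1/18)*55 - 22 = 55/9 - 22 = -143/9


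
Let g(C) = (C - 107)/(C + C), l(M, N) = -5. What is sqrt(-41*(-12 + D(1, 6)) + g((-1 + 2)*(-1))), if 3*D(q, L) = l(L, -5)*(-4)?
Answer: sqrt(2454)/3 ≈ 16.513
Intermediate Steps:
D(q, L) = 20/3 (D(q, L) = (-5*(-4))/3 = (1/3)*20 = 20/3)
g(C) = (-107 + C)/(2*C) (g(C) = (-107 + C)/((2*C)) = (-107 + C)*(1/(2*C)) = (-107 + C)/(2*C))
sqrt(-41*(-12 + D(1, 6)) + g((-1 + 2)*(-1))) = sqrt(-41*(-12 + 20/3) + (-107 + (-1 + 2)*(-1))/(2*(((-1 + 2)*(-1))))) = sqrt(-41*(-16/3) + (-107 + 1*(-1))/(2*((1*(-1))))) = sqrt(656/3 + (1/2)*(-107 - 1)/(-1)) = sqrt(656/3 + (1/2)*(-1)*(-108)) = sqrt(656/3 + 54) = sqrt(818/3) = sqrt(2454)/3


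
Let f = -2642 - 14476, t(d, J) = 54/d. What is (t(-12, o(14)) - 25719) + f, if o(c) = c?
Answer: -85683/2 ≈ -42842.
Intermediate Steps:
f = -17118
(t(-12, o(14)) - 25719) + f = (54/(-12) - 25719) - 17118 = (54*(-1/12) - 25719) - 17118 = (-9/2 - 25719) - 17118 = -51447/2 - 17118 = -85683/2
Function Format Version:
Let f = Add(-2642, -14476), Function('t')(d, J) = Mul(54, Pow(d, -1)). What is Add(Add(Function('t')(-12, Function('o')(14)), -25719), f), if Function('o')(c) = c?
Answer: Rational(-85683, 2) ≈ -42842.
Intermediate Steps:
f = -17118
Add(Add(Function('t')(-12, Function('o')(14)), -25719), f) = Add(Add(Mul(54, Pow(-12, -1)), -25719), -17118) = Add(Add(Mul(54, Rational(-1, 12)), -25719), -17118) = Add(Add(Rational(-9, 2), -25719), -17118) = Add(Rational(-51447, 2), -17118) = Rational(-85683, 2)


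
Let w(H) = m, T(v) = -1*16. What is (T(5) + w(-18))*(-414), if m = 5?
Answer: 4554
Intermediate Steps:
T(v) = -16
w(H) = 5
(T(5) + w(-18))*(-414) = (-16 + 5)*(-414) = -11*(-414) = 4554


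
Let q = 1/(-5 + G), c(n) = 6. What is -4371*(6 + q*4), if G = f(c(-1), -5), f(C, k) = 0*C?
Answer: -113646/5 ≈ -22729.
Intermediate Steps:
f(C, k) = 0
G = 0
q = -⅕ (q = 1/(-5 + 0) = 1/(-5) = -⅕ ≈ -0.20000)
-4371*(6 + q*4) = -4371*(6 - ⅕*4) = -4371*(6 - ⅘) = -4371*26/5 = -113646/5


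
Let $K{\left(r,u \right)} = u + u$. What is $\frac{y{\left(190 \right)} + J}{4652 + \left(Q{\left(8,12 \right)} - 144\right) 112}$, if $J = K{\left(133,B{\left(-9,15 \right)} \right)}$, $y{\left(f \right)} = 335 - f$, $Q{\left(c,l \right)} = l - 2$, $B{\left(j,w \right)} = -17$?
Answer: $- \frac{37}{3452} \approx -0.010718$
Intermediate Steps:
$Q{\left(c,l \right)} = -2 + l$
$K{\left(r,u \right)} = 2 u$
$J = -34$ ($J = 2 \left(-17\right) = -34$)
$\frac{y{\left(190 \right)} + J}{4652 + \left(Q{\left(8,12 \right)} - 144\right) 112} = \frac{\left(335 - 190\right) - 34}{4652 + \left(\left(-2 + 12\right) - 144\right) 112} = \frac{\left(335 - 190\right) - 34}{4652 + \left(10 - 144\right) 112} = \frac{145 - 34}{4652 - 15008} = \frac{111}{4652 - 15008} = \frac{111}{-10356} = 111 \left(- \frac{1}{10356}\right) = - \frac{37}{3452}$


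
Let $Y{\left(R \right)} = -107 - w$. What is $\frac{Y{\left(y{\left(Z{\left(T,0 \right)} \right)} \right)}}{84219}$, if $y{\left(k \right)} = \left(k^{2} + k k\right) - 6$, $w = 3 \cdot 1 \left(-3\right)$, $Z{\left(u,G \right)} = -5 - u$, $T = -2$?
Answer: $- \frac{98}{84219} \approx -0.0011636$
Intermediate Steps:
$w = -9$ ($w = 3 \left(-3\right) = -9$)
$y{\left(k \right)} = -6 + 2 k^{2}$ ($y{\left(k \right)} = \left(k^{2} + k^{2}\right) - 6 = 2 k^{2} - 6 = -6 + 2 k^{2}$)
$Y{\left(R \right)} = -98$ ($Y{\left(R \right)} = -107 - -9 = -107 + 9 = -98$)
$\frac{Y{\left(y{\left(Z{\left(T,0 \right)} \right)} \right)}}{84219} = - \frac{98}{84219}$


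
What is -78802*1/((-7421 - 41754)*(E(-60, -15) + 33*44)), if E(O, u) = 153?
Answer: 78802/78925875 ≈ 0.00099843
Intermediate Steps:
-78802*1/((-7421 - 41754)*(E(-60, -15) + 33*44)) = -78802*1/((-7421 - 41754)*(153 + 33*44)) = -78802*(-1/(49175*(153 + 1452))) = -78802/(1605*(-49175)) = -78802/(-78925875) = -78802*(-1/78925875) = 78802/78925875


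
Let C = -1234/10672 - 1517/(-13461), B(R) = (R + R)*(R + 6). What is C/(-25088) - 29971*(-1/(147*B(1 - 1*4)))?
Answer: -183701661763507/16218164293632 ≈ -11.327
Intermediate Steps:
B(R) = 2*R*(6 + R) (B(R) = (2*R)*(6 + R) = 2*R*(6 + R))
C = -210725/71827896 (C = -1234*1/10672 - 1517*(-1/13461) = -617/5336 + 1517/13461 = -210725/71827896 ≈ -0.0029337)
C/(-25088) - 29971*(-1/(147*B(1 - 1*4))) = -210725/71827896/(-25088) - 29971*(-1/(294*(1 - 1*4)*(6 + (1 - 1*4)))) = -210725/71827896*(-1/25088) - 29971*(-1/(294*(1 - 4)*(6 + (1 - 4)))) = 210725/1802018254848 - 29971*1/(882*(6 - 3)) = 210725/1802018254848 - 29971/((-294*(-3)*3)) = 210725/1802018254848 - 29971/((-147*(-18))) = 210725/1802018254848 - 29971/2646 = -183701661763507/16218164293632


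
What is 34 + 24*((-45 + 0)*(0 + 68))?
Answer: -73406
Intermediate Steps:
34 + 24*((-45 + 0)*(0 + 68)) = 34 + 24*(-45*68) = 34 + 24*(-3060) = 34 - 73440 = -73406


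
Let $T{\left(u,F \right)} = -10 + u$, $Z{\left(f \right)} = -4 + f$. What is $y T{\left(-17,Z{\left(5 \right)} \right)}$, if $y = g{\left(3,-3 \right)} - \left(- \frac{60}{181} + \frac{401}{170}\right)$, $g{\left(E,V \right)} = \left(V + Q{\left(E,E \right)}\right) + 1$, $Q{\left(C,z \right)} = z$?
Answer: $\frac{853497}{30770} \approx 27.738$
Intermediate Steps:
$g{\left(E,V \right)} = 1 + E + V$ ($g{\left(E,V \right)} = \left(V + E\right) + 1 = \left(E + V\right) + 1 = 1 + E + V$)
$y = - \frac{31611}{30770}$ ($y = \left(1 + 3 - 3\right) - \left(- \frac{60}{181} + \frac{401}{170}\right) = 1 - \frac{62381}{30770} = - \frac{31611}{30770} \approx -1.0273$)
$y T{\left(-17,Z{\left(5 \right)} \right)} = - \frac{31611 \left(-10 - 17\right)}{30770} = \left(- \frac{31611}{30770}\right) \left(-27\right) = \frac{853497}{30770}$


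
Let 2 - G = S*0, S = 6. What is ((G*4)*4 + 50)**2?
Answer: 6724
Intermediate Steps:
G = 2 (G = 2 - 6*0 = 2 - 1*0 = 2 + 0 = 2)
((G*4)*4 + 50)**2 = ((2*4)*4 + 50)**2 = (8*4 + 50)**2 = (32 + 50)**2 = 82**2 = 6724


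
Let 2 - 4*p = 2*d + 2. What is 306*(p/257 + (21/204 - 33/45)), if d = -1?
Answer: -494223/2570 ≈ -192.30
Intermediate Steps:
p = ½ (p = ½ - (2*(-1) + 2)/4 = ½ - (-2 + 2)/4 = ½ - ¼*0 = ½ + 0 = ½ ≈ 0.50000)
306*(p/257 + (21/204 - 33/45)) = 306*((½)/257 + (21/204 - 33/45)) = 306*((½)*(1/257) + (21*(1/204) - 33*1/45)) = 306*(1/514 + (7/68 - 11/15)) = 306*(1/514 - 643/1020) = 306*(-164741/262140) = -494223/2570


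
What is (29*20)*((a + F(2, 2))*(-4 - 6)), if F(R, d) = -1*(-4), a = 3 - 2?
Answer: -29000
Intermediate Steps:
a = 1
F(R, d) = 4
(29*20)*((a + F(2, 2))*(-4 - 6)) = (29*20)*((1 + 4)*(-4 - 6)) = 580*(5*(-10)) = 580*(-50) = -29000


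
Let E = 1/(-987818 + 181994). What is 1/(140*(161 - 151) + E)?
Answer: 805824/1128153599 ≈ 0.00071429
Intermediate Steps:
E = -1/805824 (E = 1/(-805824) = -1/805824 ≈ -1.2410e-6)
1/(140*(161 - 151) + E) = 1/(140*(161 - 151) - 1/805824) = 1/(140*10 - 1/805824) = 1/(1400 - 1/805824) = 1/(1128153599/805824) = 805824/1128153599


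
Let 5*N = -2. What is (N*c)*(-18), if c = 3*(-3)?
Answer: -324/5 ≈ -64.800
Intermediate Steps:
N = -⅖ (N = (⅕)*(-2) = -⅖ ≈ -0.40000)
c = -9
(N*c)*(-18) = -⅖*(-9)*(-18) = (18/5)*(-18) = -324/5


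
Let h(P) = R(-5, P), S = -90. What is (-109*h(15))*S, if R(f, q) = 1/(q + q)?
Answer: 327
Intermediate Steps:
R(f, q) = 1/(2*q)
h(P) = 1/(2*P)
(-109*h(15))*S = -109/(2*15)*(-90) = -109*1/30*(-90) = -109/30*(-90) = 327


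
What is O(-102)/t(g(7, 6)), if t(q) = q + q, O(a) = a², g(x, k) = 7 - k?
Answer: 5202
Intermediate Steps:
t(q) = 2*q
O(-102)/t(g(7, 6)) = (-102)²/((2*(7 - 1*6))) = 10404/((2*(7 - 6))) = 10404/((2*1)) = 10404/2 = 10404*(½) = 5202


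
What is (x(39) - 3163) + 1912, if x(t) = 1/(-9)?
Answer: -11260/9 ≈ -1251.1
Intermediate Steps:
x(t) = -1/9
(x(39) - 3163) + 1912 = (-1/9 - 3163) + 1912 = -28468/9 + 1912 = -11260/9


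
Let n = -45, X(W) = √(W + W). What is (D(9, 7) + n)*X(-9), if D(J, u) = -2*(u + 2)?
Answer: -189*I*√2 ≈ -267.29*I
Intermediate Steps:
X(W) = √2*√W (X(W) = √(2*W) = √2*√W)
D(J, u) = -4 - 2*u (D(J, u) = -2*(2 + u) = -4 - 2*u)
(D(9, 7) + n)*X(-9) = ((-4 - 2*7) - 45)*(√2*√(-9)) = ((-4 - 14) - 45)*(√2*(3*I)) = (-18 - 45)*(3*I*√2) = -189*I*√2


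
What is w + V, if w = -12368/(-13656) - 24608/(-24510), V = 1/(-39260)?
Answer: 104558868253/54752741940 ≈ 1.9097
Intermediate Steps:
V = -1/39260 ≈ -2.5471e-5
w = 13316386/6973095 (w = -12368*(-1/13656) - 24608*(-1/24510) = 1546/1707 + 12304/12255 = 13316386/6973095 ≈ 1.9097)
w + V = 13316386/6973095 - 1/39260 = 104558868253/54752741940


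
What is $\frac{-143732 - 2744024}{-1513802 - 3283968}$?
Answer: $\frac{1443878}{2398885} \approx 0.6019$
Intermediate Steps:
$\frac{-143732 - 2744024}{-1513802 - 3283968} = - \frac{2887756}{-4797770} = \left(-2887756\right) \left(- \frac{1}{4797770}\right) = \frac{1443878}{2398885}$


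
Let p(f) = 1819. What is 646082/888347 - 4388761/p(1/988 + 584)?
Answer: -3897567444909/1615903193 ≈ -2412.0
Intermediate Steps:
646082/888347 - 4388761/p(1/988 + 584) = 646082/888347 - 4388761/1819 = -3897567444909/1615903193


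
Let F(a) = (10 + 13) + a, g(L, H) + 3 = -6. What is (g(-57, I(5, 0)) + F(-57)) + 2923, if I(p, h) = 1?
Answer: 2880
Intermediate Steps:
g(L, H) = -9 (g(L, H) = -3 - 6 = -9)
F(a) = 23 + a
(g(-57, I(5, 0)) + F(-57)) + 2923 = (-9 + (23 - 57)) + 2923 = (-9 - 34) + 2923 = -43 + 2923 = 2880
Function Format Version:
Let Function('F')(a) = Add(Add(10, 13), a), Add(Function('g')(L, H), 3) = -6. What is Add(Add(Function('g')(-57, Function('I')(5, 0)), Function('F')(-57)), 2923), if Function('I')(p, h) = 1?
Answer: 2880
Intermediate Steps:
Function('g')(L, H) = -9 (Function('g')(L, H) = Add(-3, -6) = -9)
Function('F')(a) = Add(23, a)
Add(Add(Function('g')(-57, Function('I')(5, 0)), Function('F')(-57)), 2923) = Add(Add(-9, Add(23, -57)), 2923) = Add(Add(-9, -34), 2923) = Add(-43, 2923) = 2880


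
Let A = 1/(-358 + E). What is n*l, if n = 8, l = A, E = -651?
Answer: -8/1009 ≈ -0.0079286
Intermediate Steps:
A = -1/1009 (A = 1/(-358 - 651) = 1/(-1009) = -1/1009 ≈ -0.00099108)
l = -1/1009 ≈ -0.00099108
n*l = 8*(-1/1009) = -8/1009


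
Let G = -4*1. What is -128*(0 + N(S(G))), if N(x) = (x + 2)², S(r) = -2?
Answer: 0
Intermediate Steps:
G = -4
N(x) = (2 + x)²
-128*(0 + N(S(G))) = -128*(0 + (2 - 2)²) = -128*(0 + 0²) = -128*(0 + 0) = -128*0 = 0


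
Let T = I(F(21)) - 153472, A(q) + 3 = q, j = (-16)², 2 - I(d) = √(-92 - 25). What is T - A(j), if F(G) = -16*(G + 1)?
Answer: -153723 - 3*I*√13 ≈ -1.5372e+5 - 10.817*I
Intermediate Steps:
F(G) = -16 - 16*G (F(G) = -16*(1 + G) = -16 - 16*G)
I(d) = 2 - 3*I*√13 (I(d) = 2 - √(-92 - 25) = 2 - √(-117) = 2 - 3*I*√13)
j = 256
A(q) = -3 + q
T = -153470 - 3*I*√13 (T = (2 - 3*I*√13) - 153472 = -153470 - 3*I*√13 ≈ -1.5347e+5 - 10.817*I)
T - A(j) = (-153470 - 3*I*√13) - (-3 + 256) = (-153470 - 3*I*√13) - 1*253 = (-153470 - 3*I*√13) - 253 = -153723 - 3*I*√13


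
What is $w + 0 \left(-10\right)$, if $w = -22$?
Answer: $-22$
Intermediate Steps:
$w + 0 \left(-10\right) = -22 + 0 \left(-10\right) = -22 + 0 = -22$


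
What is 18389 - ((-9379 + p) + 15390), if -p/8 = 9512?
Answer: 88474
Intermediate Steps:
p = -76096 (p = -8*9512 = -76096)
18389 - ((-9379 + p) + 15390) = 18389 - ((-9379 - 76096) + 15390) = 18389 - (-85475 + 15390) = 18389 - 1*(-70085) = 18389 + 70085 = 88474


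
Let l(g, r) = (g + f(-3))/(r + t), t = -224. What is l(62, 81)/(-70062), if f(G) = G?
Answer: 59/10018866 ≈ 5.8889e-6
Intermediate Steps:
l(g, r) = (-3 + g)/(-224 + r) (l(g, r) = (g - 3)/(r - 224) = (-3 + g)/(-224 + r))
l(62, 81)/(-70062) = ((-3 + 62)/(-224 + 81))/(-70062) = (59/(-143))*(-1/70062) = -1/143*59*(-1/70062) = -59/143*(-1/70062) = 59/10018866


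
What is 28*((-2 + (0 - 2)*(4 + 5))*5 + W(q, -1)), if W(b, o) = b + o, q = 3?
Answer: -2744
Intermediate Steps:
28*((-2 + (0 - 2)*(4 + 5))*5 + W(q, -1)) = 28*((-2 + (0 - 2)*(4 + 5))*5 + (3 - 1)) = 28*((-2 - 2*9)*5 + 2) = 28*((-2 - 18)*5 + 2) = 28*(-20*5 + 2) = 28*(-100 + 2) = 28*(-98) = -2744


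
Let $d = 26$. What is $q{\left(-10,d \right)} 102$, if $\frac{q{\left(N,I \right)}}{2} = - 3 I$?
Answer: $-15912$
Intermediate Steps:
$q{\left(N,I \right)} = - 6 I$ ($q{\left(N,I \right)} = 2 \left(- 3 I\right) = - 6 I$)
$q{\left(-10,d \right)} 102 = \left(-6\right) 26 \cdot 102 = \left(-156\right) 102 = -15912$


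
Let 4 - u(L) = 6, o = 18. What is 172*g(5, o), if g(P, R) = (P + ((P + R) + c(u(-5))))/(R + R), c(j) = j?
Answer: 1118/9 ≈ 124.22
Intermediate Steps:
u(L) = -2 (u(L) = 4 - 1*6 = 4 - 6 = -2)
g(P, R) = (-2 + R + 2*P)/(2*R) (g(P, R) = (P + ((P + R) - 2))/(R + R) = (P + (-2 + P + R))/((2*R)) = (-2 + R + 2*P)*(1/(2*R)) = (-2 + R + 2*P)/(2*R))
172*g(5, o) = 172*((-1 + 5 + (½)*18)/18) = 172*((-1 + 5 + 9)/18) = 172*((1/18)*13) = 172*(13/18) = 1118/9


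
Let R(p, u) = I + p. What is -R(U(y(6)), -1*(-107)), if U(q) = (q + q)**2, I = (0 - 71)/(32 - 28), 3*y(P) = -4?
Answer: 383/36 ≈ 10.639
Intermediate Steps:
y(P) = -4/3 (y(P) = (1/3)*(-4) = -4/3)
I = -71/4 ≈ -17.750
U(q) = 4*q**2 (U(q) = (2*q)**2 = 4*q**2)
R(p, u) = -71/4 + p
-R(U(y(6)), -1*(-107)) = -(-71/4 + 4*(-4/3)**2) = -(-71/4 + 4*(16/9)) = -(-71/4 + 64/9) = -1*(-383/36) = 383/36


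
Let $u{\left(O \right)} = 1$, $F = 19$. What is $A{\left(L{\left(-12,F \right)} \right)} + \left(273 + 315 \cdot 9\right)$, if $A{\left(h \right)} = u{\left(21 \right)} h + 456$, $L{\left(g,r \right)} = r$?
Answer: $3583$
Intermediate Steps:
$A{\left(h \right)} = 456 + h$ ($A{\left(h \right)} = 1 h + 456 = h + 456 = 456 + h$)
$A{\left(L{\left(-12,F \right)} \right)} + \left(273 + 315 \cdot 9\right) = \left(456 + 19\right) + \left(273 + 315 \cdot 9\right) = 475 + \left(273 + 2835\right) = 475 + 3108 = 3583$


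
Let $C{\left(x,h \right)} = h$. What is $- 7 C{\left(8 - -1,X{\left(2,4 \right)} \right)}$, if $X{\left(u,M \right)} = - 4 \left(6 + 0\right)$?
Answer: $168$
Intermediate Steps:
$X{\left(u,M \right)} = -24$ ($X{\left(u,M \right)} = \left(-4\right) 6 = -24$)
$- 7 C{\left(8 - -1,X{\left(2,4 \right)} \right)} = \left(-7\right) \left(-24\right) = 168$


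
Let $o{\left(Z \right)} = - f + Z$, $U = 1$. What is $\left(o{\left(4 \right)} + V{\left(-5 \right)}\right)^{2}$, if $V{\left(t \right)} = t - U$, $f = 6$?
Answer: $64$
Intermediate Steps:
$V{\left(t \right)} = -1 + t$ ($V{\left(t \right)} = t - 1 = -1 + t$)
$o{\left(Z \right)} = -6 + Z$ ($o{\left(Z \right)} = \left(-1\right) 6 + Z = -6 + Z$)
$\left(o{\left(4 \right)} + V{\left(-5 \right)}\right)^{2} = \left(\left(-6 + 4\right) - 6\right)^{2} = \left(-2 - 6\right)^{2} = \left(-8\right)^{2} = 64$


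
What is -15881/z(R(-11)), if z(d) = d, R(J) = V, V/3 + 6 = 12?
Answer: -15881/18 ≈ -882.28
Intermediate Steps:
V = 18 (V = -18 + 3*12 = -18 + 36 = 18)
R(J) = 18
-15881/z(R(-11)) = -15881/18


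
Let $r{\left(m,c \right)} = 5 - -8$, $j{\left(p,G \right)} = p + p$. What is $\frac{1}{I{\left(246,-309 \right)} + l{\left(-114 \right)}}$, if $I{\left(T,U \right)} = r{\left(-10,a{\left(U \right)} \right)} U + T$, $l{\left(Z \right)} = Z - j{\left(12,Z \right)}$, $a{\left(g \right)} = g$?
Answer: $- \frac{1}{3909} \approx -0.00025582$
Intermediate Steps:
$j{\left(p,G \right)} = 2 p$
$r{\left(m,c \right)} = 13$ ($r{\left(m,c \right)} = 5 + 8 = 13$)
$l{\left(Z \right)} = -24 + Z$ ($l{\left(Z \right)} = Z - 2 \cdot 12 = Z - 24 = -24 + Z$)
$I{\left(T,U \right)} = T + 13 U$ ($I{\left(T,U \right)} = 13 U + T = T + 13 U$)
$\frac{1}{I{\left(246,-309 \right)} + l{\left(-114 \right)}} = \frac{1}{\left(246 + 13 \left(-309\right)\right) - 138} = \frac{1}{\left(246 - 4017\right) - 138} = \frac{1}{-3771 - 138} = \frac{1}{-3909} = - \frac{1}{3909}$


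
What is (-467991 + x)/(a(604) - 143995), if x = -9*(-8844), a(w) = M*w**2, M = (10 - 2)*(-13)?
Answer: 43155/4231651 ≈ 0.010198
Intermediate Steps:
M = -104 (M = 8*(-13) = -104)
a(w) = -104*w**2
x = 79596
(-467991 + x)/(a(604) - 143995) = (-467991 + 79596)/(-104*604**2 - 143995) = -388395/(-104*364816 - 143995) = -388395/(-37940864 - 143995) = -388395/(-38084859) = -388395*(-1/38084859) = 43155/4231651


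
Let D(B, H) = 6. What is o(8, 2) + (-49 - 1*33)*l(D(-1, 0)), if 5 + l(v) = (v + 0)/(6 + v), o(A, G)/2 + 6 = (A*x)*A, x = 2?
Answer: 613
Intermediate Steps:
o(A, G) = -12 + 4*A**2 (o(A, G) = -12 + 2*((A*2)*A) = -12 + 2*((2*A)*A) = -12 + 2*(2*A**2) = -12 + 4*A**2)
l(v) = -5 + v/(6 + v) (l(v) = -5 + (v + 0)/(6 + v) = -5 + v/(6 + v))
o(8, 2) + (-49 - 1*33)*l(D(-1, 0)) = (-12 + 4*8**2) + (-49 - 1*33)*(2*(-15 - 2*6)/(6 + 6)) = (-12 + 4*64) + (-49 - 33)*(2*(-15 - 12)/12) = (-12 + 256) - 164*(-27)/12 = 244 - 82*(-9/2) = 244 + 369 = 613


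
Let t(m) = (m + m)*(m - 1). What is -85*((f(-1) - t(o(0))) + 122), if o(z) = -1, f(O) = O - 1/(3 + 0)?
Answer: -29750/3 ≈ -9916.7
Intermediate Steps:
f(O) = -⅓ + O (f(O) = O - 1/3 = O - 1*⅓ = O - ⅓ = -⅓ + O)
t(m) = 2*m*(-1 + m) (t(m) = (2*m)*(-1 + m) = 2*m*(-1 + m))
-85*((f(-1) - t(o(0))) + 122) = -85*(((-⅓ - 1) - 2*(-1)*(-1 - 1)) + 122) = -85*((-4/3 - 2*(-1)*(-2)) + 122) = -85*((-4/3 - 1*4) + 122) = -85*((-4/3 - 4) + 122) = -85*(-16/3 + 122) = -85*350/3 = -29750/3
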